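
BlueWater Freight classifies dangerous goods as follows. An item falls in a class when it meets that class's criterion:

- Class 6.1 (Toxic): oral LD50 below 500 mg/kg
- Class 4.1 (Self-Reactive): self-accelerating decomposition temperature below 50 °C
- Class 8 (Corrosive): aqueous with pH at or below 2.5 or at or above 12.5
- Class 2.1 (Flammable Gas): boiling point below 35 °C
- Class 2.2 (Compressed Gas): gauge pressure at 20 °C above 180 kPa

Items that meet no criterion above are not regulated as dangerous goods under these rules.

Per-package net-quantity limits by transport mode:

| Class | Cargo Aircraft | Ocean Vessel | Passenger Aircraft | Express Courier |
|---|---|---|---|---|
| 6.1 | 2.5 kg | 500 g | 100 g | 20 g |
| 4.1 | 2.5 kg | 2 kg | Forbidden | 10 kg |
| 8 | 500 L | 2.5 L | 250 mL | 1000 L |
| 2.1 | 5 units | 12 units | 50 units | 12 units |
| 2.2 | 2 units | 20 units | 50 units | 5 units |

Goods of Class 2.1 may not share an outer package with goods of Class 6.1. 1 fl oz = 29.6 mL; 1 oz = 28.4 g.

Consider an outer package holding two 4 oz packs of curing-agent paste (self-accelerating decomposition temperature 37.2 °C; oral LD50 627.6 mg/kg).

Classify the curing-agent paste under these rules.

Class 4.1

The curing-agent paste has self-accelerating decomposition temperature 37.2 °C, which is < 50 °C, so it is Class 4.1 (Self-Reactive).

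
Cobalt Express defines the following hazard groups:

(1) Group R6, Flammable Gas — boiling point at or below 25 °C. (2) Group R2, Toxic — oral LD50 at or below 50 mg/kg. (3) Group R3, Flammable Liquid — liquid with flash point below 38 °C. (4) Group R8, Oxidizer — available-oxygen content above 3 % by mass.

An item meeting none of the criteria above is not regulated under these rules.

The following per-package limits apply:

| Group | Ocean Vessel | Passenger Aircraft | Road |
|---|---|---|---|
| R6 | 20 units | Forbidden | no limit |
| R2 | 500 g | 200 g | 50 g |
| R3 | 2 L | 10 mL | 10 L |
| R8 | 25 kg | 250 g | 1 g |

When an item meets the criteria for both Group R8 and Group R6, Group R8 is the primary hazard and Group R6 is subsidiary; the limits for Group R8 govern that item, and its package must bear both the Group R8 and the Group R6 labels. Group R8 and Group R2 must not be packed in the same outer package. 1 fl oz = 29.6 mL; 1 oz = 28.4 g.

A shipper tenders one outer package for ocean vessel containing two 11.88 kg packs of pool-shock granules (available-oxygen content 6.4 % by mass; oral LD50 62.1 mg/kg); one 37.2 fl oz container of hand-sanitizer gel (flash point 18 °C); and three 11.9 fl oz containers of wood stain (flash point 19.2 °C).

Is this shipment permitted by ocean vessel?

No

The pool-shock granules have available-oxygen content 6.4 % by mass, which is > 3 % by mass, so they are Group R8 (Oxidizer).
Hand-sanitizer gel: flash point 18 °C < 38 °C → Group R3 (Flammable Liquid).
Wood stain: flash point 19.2 °C < 38 °C → Group R3 (Flammable Liquid).
Group R3 net quantity: (one 37.2 fl oz container = 1101.12 mL) + (three 11.9 fl oz containers = 1056.72 mL) = 2157.84 mL.
2157.84 mL > 2 L (ocean vessel limit, Group R3) — over the limit.
Group R8 quantity: two 11.88 kg packs = 23.76 kg.
23.76 kg ≤ 25 kg (ocean vessel limit, Group R8) — within limit.
The segregation rule (Group R8 with Group R2) does not apply to Group R3 with Group R8.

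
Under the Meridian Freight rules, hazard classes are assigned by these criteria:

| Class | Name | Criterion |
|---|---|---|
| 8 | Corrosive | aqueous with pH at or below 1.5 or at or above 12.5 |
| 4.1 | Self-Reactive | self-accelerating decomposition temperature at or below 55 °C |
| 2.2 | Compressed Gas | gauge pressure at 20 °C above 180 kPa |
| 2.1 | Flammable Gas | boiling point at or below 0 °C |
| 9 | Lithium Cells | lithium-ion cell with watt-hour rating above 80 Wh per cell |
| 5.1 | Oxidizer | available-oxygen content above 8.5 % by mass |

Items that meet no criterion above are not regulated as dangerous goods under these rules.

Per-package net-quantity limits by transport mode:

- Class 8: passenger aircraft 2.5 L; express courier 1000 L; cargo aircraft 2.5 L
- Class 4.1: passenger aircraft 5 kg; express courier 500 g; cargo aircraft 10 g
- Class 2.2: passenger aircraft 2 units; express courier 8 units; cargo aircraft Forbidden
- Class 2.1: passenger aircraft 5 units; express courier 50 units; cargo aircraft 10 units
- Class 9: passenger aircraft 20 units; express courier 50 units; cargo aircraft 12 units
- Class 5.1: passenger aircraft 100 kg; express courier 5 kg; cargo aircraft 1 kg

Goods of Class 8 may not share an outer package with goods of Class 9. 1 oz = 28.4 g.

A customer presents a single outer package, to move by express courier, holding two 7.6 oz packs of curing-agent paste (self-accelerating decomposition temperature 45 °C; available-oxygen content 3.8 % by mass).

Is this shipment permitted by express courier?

Self-accelerating decomposition temperature 45 °C meets the Class 4.1 criterion (Self-Reactive), so the curing-agent paste is Class 4.1.
Class 4.1 quantity: two 7.6 oz packs = 431.68 g.
431.68 g is within the express courier limit of 500 g for Class 4.1.

Yes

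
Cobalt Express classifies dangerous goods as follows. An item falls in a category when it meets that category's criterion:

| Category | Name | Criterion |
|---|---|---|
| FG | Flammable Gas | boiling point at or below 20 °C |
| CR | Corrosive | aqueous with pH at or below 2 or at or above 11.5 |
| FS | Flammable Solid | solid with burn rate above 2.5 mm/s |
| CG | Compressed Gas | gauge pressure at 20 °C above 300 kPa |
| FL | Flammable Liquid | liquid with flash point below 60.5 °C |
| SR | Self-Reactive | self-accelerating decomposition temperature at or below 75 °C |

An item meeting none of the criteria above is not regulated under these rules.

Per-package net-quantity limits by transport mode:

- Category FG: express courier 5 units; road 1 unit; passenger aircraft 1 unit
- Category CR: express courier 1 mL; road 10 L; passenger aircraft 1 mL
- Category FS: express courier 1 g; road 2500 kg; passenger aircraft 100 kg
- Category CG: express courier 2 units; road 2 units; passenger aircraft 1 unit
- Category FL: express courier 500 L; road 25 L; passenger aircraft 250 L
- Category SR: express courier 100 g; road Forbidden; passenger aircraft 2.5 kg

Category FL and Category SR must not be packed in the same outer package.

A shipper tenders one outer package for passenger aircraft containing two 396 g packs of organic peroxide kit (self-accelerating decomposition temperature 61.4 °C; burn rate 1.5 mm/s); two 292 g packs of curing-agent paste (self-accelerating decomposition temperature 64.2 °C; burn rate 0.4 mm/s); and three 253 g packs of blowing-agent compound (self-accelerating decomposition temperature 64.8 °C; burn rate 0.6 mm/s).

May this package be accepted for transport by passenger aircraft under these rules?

Organic peroxide kit: self-accelerating decomposition temperature 61.4 °C ≤ 75 °C → Category SR (Self-Reactive).
With self-accelerating decomposition temperature 64.2 °C (≤ 75 °C), the curing-agent paste falls in Category SR.
The blowing-agent compound has self-accelerating decomposition temperature 64.8 °C, which is ≤ 75 °C, so it is Category SR (Self-Reactive).
Total Category SR: (two 396 g packs = 792 g) + (two 292 g packs = 584 g) + (three 253 g packs = 759 g) = 2.135 kg.
2.135 kg is within the passenger aircraft limit of 2.5 kg for Category SR.

Yes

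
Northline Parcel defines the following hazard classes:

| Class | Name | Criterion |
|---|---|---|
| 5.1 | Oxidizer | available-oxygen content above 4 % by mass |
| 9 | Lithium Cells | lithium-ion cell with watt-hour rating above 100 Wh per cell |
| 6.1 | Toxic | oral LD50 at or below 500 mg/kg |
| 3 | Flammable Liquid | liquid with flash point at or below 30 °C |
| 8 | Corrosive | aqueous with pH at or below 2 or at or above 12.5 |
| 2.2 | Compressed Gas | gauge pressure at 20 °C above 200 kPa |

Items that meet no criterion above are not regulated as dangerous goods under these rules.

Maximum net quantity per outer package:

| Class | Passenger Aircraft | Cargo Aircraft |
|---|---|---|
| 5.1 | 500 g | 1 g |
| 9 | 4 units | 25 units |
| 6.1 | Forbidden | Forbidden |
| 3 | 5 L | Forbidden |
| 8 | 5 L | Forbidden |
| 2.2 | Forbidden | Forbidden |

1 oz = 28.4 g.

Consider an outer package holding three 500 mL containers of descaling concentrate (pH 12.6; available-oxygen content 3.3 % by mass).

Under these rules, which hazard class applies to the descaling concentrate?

Class 8

The descaling concentrate has pH 12.6, which is ≥ 12.5, so it is Class 8 (Corrosive).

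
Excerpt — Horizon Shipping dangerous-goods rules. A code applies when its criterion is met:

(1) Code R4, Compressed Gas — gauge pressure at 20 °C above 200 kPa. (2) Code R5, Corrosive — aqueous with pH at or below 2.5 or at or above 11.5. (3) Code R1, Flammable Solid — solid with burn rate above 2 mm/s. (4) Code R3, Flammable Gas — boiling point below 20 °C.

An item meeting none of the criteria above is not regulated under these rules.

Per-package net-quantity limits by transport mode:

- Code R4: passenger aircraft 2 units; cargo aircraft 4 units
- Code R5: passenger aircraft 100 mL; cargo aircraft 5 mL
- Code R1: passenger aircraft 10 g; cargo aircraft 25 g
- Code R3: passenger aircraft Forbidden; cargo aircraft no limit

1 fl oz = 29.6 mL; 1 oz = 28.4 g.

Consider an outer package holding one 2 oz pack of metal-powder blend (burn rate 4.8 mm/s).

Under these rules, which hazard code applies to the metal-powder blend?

The metal-powder blend has burn rate 4.8 mm/s, which is > 2 mm/s, so it is Code R1 (Flammable Solid).

Code R1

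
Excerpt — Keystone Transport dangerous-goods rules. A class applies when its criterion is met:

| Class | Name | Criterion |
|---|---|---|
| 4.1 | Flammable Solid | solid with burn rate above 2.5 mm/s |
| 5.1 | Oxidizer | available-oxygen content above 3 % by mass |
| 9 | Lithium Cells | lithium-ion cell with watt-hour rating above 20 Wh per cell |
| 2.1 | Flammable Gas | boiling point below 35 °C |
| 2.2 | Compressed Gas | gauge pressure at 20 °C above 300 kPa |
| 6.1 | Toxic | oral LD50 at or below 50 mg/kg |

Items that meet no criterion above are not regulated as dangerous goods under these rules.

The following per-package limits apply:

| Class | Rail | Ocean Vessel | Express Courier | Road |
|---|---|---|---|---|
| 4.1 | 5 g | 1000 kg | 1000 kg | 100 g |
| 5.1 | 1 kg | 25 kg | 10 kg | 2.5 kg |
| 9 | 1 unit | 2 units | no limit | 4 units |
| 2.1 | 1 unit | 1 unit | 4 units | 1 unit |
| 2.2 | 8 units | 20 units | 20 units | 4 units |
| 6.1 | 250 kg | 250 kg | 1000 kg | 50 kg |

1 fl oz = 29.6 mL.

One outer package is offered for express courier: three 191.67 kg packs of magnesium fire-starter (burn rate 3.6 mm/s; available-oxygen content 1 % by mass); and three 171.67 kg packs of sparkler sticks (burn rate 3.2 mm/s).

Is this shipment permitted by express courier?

No

With burn rate 3.6 mm/s (> 2.5 mm/s), the magnesium fire-starter falls in Class 4.1.
Burn rate 3.2 mm/s meets the Class 4.1 criterion (Flammable Solid), so the sparkler sticks are Class 4.1.
Class 4.1 net quantity: (three 191.67 kg packs = 575.01 kg) + (three 171.67 kg packs = 515.01 kg) = 1090.02 kg.
1090.02 kg exceeds the express courier limit of 1000 kg for Class 4.1.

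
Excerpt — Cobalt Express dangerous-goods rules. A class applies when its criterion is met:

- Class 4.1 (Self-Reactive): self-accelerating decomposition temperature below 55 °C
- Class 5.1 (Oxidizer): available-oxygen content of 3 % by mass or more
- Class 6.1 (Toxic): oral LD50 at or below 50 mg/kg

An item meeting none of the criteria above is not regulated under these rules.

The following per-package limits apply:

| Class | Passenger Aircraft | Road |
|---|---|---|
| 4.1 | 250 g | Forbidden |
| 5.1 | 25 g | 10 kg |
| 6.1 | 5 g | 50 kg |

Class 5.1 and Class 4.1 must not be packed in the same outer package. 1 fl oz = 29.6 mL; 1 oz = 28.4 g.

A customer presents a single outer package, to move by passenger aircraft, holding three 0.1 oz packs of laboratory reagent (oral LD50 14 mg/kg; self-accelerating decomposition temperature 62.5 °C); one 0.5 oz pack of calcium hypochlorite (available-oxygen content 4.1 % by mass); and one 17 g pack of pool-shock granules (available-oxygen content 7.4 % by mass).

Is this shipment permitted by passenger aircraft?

No

Oral LD50 14 mg/kg meets the Class 6.1 criterion (Toxic), so the laboratory reagent is Class 6.1.
With available-oxygen content 4.1 % by mass (≥ 3 % by mass), the calcium hypochlorite falls in Class 5.1.
The pool-shock granules have available-oxygen content 7.4 % by mass, which is ≥ 3 % by mass, so they are Class 5.1 (Oxidizer).
Class 6.1 quantity: three 0.1 oz packs = 8.52 g.
8.52 g exceeds the passenger aircraft limit of 5 g for Class 6.1.
Total Class 5.1: (one 0.5 oz pack = 14.2 g) + 17 g = 31.2 g.
31.2 g exceeds the passenger aircraft limit of 25 g for Class 5.1.
The segregation rule (Class 5.1 with Class 4.1) does not apply to Class 6.1 with Class 5.1.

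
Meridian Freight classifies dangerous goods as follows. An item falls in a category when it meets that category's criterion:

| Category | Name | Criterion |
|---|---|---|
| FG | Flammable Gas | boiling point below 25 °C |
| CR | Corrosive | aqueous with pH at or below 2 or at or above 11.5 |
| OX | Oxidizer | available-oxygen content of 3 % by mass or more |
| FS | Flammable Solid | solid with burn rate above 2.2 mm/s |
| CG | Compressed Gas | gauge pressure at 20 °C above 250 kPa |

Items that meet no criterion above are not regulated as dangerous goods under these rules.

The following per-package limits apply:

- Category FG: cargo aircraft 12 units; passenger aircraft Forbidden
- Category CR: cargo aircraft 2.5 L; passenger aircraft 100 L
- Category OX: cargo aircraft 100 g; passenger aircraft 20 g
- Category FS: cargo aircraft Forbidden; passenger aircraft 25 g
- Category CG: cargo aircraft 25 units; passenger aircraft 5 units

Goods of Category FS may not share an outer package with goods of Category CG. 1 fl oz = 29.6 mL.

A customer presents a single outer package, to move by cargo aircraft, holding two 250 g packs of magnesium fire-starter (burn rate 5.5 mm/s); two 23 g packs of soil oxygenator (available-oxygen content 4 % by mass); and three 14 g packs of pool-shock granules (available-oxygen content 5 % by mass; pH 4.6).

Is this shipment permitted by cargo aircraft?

Magnesium fire-starter: burn rate 5.5 mm/s > 2.2 mm/s → Category FS (Flammable Solid).
Soil oxygenator: available-oxygen content 4 % by mass ≥ 3 % by mass → Category OX (Oxidizer).
With available-oxygen content 5 % by mass (≥ 3 % by mass), the pool-shock granules fall in Category OX.
Category OX net quantity: (two 23 g packs = 46 g) + (three 14 g packs = 42 g) = 88 g.
88 g is within the cargo aircraft limit of 100 g for Category OX.
Category FS quantity: two 250 g packs = 500 g.
By cargo aircraft, Category FS is Forbidden regardless of quantity.
The segregation rule (Category FS with Category CG) does not apply to Category OX with Category FS.

No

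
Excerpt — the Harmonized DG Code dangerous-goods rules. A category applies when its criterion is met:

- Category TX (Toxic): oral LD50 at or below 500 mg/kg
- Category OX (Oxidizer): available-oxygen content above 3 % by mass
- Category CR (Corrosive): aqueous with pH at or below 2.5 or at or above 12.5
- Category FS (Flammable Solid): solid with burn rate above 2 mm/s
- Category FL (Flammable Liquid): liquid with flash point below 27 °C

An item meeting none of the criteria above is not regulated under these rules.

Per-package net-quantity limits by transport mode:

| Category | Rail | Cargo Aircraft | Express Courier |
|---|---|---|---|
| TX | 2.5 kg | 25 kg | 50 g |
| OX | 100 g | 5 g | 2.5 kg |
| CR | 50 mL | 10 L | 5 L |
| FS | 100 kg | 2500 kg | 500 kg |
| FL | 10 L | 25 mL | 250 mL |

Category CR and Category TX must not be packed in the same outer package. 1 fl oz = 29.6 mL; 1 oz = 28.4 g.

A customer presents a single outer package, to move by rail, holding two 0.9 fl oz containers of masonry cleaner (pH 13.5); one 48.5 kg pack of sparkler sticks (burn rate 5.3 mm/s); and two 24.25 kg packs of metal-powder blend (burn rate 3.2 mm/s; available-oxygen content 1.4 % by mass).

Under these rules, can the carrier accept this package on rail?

pH 13.5 meets the Category CR criterion (Corrosive), so the masonry cleaner is Category CR.
The sparkler sticks have burn rate 5.3 mm/s, which is > 2 mm/s, so they are Category FS (Flammable Solid).
Burn rate 3.2 mm/s meets the Category FS criterion (Flammable Solid), so the metal-powder blend is Category FS.
Category FS net quantity: 48.5 kg + (two 24.25 kg packs = 48.5 kg) = 97 kg.
97 kg ≤ 100 kg (rail limit, Category FS) — within limit.
Category CR quantity: two 0.9 fl oz containers = 53.28 mL.
53.28 mL exceeds the rail limit of 50 mL for Category CR.
The segregation rule (Category CR with Category TX) does not apply to Category FS with Category CR.

No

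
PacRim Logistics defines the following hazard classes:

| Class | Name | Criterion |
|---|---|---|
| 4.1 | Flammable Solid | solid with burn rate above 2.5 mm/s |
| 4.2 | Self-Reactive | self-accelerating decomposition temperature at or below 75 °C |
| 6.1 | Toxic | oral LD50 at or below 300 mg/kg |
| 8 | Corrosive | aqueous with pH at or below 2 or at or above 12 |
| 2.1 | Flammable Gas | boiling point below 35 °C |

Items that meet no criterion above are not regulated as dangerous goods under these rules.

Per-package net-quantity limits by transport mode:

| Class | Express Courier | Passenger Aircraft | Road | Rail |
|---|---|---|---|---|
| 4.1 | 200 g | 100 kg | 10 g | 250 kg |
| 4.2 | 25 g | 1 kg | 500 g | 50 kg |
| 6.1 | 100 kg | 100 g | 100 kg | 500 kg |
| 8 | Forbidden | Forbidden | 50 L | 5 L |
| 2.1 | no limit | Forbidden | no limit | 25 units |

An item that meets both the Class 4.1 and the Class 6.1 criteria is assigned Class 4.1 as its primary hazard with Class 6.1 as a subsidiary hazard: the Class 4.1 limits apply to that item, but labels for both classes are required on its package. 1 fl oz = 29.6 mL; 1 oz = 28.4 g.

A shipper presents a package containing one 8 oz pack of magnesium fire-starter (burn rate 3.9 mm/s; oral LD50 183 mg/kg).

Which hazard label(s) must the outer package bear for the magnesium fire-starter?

Class 4.1 and 6.1

With burn rate 3.9 mm/s (> 2.5 mm/s), the magnesium fire-starter falls in Class 4.1.
The magnesium fire-starter has oral LD50 183 mg/kg, which is ≤ 300 mg/kg, so it is Class 6.1 (Toxic).
By the precedence rule Class 4.1 is primary and Class 6.1 is subsidiary, and that rule requires both labels on the package.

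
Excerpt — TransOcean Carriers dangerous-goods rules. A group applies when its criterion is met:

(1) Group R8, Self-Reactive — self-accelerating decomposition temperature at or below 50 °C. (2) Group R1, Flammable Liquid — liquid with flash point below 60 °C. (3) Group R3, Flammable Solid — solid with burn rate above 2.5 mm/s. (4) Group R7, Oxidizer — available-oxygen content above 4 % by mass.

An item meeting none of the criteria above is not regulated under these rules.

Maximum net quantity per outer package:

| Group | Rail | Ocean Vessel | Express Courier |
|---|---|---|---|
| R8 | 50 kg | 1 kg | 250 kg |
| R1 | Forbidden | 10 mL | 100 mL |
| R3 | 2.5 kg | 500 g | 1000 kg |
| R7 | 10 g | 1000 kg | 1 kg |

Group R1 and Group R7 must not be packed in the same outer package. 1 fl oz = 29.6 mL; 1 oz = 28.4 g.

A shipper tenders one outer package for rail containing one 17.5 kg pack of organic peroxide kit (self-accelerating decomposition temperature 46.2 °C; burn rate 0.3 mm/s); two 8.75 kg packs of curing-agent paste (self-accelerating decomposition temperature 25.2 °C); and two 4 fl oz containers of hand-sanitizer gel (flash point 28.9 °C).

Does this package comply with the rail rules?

No

Self-accelerating decomposition temperature 46.2 °C meets the Group R8 criterion (Self-Reactive), so the organic peroxide kit is Group R8.
Curing-agent paste: self-accelerating decomposition temperature 25.2 °C ≤ 50 °C → Group R8 (Self-Reactive).
With flash point 28.9 °C (< 60 °C), the hand-sanitizer gel falls in Group R1.
Group R8 net quantity: 17.5 kg + (two 8.75 kg packs = 17.5 kg) = 35 kg.
35 kg ≤ 50 kg (rail limit, Group R8) — within limit.
Group R1 quantity: two 4 fl oz containers = 236.8 mL.
By rail, Group R1 is Forbidden regardless of quantity.
The segregation rule (Group R1 with Group R7) does not apply to Group R8 with Group R1.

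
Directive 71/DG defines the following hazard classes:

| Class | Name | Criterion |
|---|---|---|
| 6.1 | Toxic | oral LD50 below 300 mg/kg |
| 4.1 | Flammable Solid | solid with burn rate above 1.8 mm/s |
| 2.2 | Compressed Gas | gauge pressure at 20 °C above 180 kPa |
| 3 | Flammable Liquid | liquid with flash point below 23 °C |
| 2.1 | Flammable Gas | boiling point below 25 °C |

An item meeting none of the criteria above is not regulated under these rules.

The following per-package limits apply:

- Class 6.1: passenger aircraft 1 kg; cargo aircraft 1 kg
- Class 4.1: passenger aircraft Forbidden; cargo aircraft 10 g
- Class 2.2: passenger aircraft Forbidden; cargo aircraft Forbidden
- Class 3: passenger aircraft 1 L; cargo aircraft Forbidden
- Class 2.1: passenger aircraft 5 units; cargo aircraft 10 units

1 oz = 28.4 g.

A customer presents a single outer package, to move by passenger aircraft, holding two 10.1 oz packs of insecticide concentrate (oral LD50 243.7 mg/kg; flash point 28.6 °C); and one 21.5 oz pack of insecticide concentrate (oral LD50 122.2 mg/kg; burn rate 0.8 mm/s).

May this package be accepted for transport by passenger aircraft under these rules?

No

Insecticide concentrate: oral LD50 243.7 mg/kg < 300 mg/kg → Class 6.1 (Toxic).
Insecticide concentrate: oral LD50 122.2 mg/kg < 300 mg/kg → Class 6.1 (Toxic).
Total Class 6.1: (two 10.1 oz packs = 573.68 g) + (one 21.5 oz pack = 610.6 g) = 1184.28 g.
1184.28 g > 1 kg (passenger aircraft limit, Class 6.1) — over the limit.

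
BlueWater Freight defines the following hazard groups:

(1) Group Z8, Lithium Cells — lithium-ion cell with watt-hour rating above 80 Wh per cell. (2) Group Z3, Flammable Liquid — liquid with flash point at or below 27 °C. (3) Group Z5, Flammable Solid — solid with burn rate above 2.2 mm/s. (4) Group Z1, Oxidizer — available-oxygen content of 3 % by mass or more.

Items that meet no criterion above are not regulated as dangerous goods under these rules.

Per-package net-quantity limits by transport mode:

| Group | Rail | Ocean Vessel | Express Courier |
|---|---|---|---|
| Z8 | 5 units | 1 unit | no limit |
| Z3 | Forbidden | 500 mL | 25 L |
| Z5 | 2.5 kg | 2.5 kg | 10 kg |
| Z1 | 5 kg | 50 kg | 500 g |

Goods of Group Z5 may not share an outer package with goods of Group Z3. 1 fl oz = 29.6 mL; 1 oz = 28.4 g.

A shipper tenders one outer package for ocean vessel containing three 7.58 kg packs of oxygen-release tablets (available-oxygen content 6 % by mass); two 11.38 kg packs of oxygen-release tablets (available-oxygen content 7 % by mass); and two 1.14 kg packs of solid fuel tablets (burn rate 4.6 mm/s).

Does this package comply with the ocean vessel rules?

Available-oxygen content 6 % by mass meets the Group Z1 criterion (Oxidizer), so the oxygen-release tablets are Group Z1.
Available-oxygen content 7 % by mass meets the Group Z1 criterion (Oxidizer), so the oxygen-release tablets are Group Z1.
With burn rate 4.6 mm/s (> 2.2 mm/s), the solid fuel tablets fall in Group Z5.
Total Group Z1: (three 7.58 kg packs = 22.74 kg) + (two 11.38 kg packs = 22.76 kg) = 45.5 kg.
45.5 kg ≤ 50 kg (ocean vessel limit, Group Z1) — within limit.
Group Z5 quantity: two 1.14 kg packs = 2.28 kg.
That is within the Group Z5 ocean vessel limit of 2.5 kg.
The segregation rule (Group Z5 with Group Z3) does not apply to Group Z1 with Group Z5.
Every hazard group is within its ocean vessel limit and no segregation rule is violated.

Yes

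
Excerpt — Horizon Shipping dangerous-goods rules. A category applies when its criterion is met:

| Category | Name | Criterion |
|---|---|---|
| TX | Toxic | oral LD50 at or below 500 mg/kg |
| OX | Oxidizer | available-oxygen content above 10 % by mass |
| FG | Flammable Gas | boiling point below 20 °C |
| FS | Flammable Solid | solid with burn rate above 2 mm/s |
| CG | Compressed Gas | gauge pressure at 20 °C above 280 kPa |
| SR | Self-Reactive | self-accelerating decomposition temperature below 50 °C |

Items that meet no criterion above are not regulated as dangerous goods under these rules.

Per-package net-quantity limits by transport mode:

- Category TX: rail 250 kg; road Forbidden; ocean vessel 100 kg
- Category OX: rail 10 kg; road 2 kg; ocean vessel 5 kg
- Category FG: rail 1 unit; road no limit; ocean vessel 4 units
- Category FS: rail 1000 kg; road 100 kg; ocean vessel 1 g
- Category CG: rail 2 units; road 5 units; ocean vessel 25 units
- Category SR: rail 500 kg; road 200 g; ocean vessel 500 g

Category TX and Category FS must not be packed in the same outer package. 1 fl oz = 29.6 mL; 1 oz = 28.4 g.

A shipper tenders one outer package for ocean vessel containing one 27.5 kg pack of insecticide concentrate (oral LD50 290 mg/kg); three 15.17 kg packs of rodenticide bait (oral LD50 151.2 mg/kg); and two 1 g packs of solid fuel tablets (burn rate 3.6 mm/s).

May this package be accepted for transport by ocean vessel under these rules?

Oral LD50 290 mg/kg meets the Category TX criterion (Toxic), so the insecticide concentrate is Category TX.
Oral LD50 151.2 mg/kg meets the Category TX criterion (Toxic), so the rodenticide bait is Category TX.
With burn rate 3.6 mm/s (> 2 mm/s), the solid fuel tablets fall in Category FS.
Total Category TX: 27.5 kg + (three 15.17 kg packs = 45.51 kg) = 73.01 kg.
73.01 kg ≤ 100 kg (ocean vessel limit, Category TX) — within limit.
Category FS quantity: two 1 g packs = 2 g.
2 g > 1 g (ocean vessel limit, Category FS) — over the limit.
Category TX and Category FS may not share an outer package.

No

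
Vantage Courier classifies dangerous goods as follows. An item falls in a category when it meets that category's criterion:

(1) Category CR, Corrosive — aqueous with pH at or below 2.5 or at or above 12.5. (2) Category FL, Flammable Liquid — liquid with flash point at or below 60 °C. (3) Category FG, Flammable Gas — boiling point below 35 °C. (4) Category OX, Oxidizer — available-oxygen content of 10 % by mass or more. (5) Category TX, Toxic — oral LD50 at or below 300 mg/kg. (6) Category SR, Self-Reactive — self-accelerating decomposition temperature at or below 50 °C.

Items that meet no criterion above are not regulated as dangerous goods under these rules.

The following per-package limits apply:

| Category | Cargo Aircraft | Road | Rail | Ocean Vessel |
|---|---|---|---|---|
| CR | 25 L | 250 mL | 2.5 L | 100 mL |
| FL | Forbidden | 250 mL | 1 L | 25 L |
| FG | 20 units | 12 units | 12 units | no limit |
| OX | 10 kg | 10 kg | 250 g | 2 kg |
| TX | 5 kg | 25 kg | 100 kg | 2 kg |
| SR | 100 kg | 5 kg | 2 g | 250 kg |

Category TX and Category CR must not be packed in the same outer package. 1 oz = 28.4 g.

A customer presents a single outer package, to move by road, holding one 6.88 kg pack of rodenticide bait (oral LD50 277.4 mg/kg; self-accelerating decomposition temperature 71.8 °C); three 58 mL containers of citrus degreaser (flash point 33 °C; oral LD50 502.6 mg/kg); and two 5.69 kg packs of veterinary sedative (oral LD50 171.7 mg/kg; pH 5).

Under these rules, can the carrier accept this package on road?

Yes

Oral LD50 277.4 mg/kg meets the Category TX criterion (Toxic), so the rodenticide bait is Category TX.
With flash point 33 °C (≤ 60 °C), the citrus degreaser falls in Category FL.
Oral LD50 171.7 mg/kg meets the Category TX criterion (Toxic), so the veterinary sedative is Category TX.
Total Category TX: 6.88 kg + (two 5.69 kg packs = 11.38 kg) = 18.26 kg.
That is within the Category TX road limit of 25 kg.
Category FL quantity: three 58 mL containers = 174 mL.
174 mL is within the road limit of 250 mL for Category FL.
The segregation rule (Category TX with Category CR) does not apply to Category TX with Category FL.
Every hazard category is within its road limit and no segregation rule is violated.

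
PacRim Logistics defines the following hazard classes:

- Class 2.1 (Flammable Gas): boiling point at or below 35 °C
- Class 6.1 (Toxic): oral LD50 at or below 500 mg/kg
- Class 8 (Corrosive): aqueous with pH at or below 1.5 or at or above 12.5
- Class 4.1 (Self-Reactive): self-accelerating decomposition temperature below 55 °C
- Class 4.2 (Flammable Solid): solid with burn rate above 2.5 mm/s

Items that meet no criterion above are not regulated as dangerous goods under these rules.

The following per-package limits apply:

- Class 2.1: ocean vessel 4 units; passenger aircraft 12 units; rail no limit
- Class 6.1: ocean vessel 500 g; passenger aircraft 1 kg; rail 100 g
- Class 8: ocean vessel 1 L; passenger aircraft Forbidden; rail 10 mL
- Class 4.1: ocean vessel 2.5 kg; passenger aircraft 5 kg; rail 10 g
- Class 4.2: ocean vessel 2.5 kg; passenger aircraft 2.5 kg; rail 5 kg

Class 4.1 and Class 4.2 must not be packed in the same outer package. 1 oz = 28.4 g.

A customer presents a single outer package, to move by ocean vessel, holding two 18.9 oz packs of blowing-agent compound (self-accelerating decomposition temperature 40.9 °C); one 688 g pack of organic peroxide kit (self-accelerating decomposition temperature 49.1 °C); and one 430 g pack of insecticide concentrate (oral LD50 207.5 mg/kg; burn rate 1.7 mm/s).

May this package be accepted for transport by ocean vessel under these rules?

Blowing-agent compound: self-accelerating decomposition temperature 40.9 °C < 55 °C → Class 4.1 (Self-Reactive).
Self-accelerating decomposition temperature 49.1 °C meets the Class 4.1 criterion (Self-Reactive), so the organic peroxide kit is Class 4.1.
The insecticide concentrate has oral LD50 207.5 mg/kg, which is ≤ 500 mg/kg, so it is Class 6.1 (Toxic).
Total Class 4.1: (two 18.9 oz packs = 1073.52 g) + 688 g = 1761.52 g.
1761.52 g ≤ 2.5 kg (ocean vessel limit, Class 4.1) — within limit.
Class 6.1 quantity: 430 g.
That is within the Class 6.1 ocean vessel limit of 500 g.
The segregation rule (Class 4.1 with Class 4.2) does not apply to Class 4.1 with Class 6.1.
Every hazard class is within its ocean vessel limit and no segregation rule is violated.

Yes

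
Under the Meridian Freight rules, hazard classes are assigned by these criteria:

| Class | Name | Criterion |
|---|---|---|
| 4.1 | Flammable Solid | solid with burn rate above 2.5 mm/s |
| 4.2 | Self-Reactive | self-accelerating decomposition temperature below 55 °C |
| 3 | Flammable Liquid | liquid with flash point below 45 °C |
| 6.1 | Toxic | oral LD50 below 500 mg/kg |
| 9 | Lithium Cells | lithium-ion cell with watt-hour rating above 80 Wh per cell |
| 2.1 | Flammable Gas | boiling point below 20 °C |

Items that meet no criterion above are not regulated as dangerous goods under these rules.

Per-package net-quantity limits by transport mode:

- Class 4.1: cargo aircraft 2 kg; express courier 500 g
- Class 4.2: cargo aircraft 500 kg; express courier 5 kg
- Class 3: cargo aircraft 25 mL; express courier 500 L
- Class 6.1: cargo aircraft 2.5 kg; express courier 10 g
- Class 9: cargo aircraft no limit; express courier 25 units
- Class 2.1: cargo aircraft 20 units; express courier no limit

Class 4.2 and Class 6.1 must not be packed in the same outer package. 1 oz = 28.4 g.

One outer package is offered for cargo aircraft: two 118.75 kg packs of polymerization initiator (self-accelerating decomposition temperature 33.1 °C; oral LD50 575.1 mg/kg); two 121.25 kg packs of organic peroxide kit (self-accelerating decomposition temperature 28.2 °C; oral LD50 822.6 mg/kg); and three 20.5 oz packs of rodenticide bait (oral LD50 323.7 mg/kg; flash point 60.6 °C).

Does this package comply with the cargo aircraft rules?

Polymerization initiator: self-accelerating decomposition temperature 33.1 °C < 55 °C → Class 4.2 (Self-Reactive).
Organic peroxide kit: self-accelerating decomposition temperature 28.2 °C < 55 °C → Class 4.2 (Self-Reactive).
With oral LD50 323.7 mg/kg (< 500 mg/kg), the rodenticide bait falls in Class 6.1.
Class 4.2 net quantity: (two 118.75 kg packs = 237.5 kg) + (two 121.25 kg packs = 242.5 kg) = 480 kg.
480 kg is within the cargo aircraft limit of 500 kg for Class 4.2.
Class 6.1 quantity: three 20.5 oz packs = 1746.6 g.
1746.6 g is within the cargo aircraft limit of 2.5 kg for Class 6.1.
Class 4.2 and Class 6.1 may not share an outer package.

No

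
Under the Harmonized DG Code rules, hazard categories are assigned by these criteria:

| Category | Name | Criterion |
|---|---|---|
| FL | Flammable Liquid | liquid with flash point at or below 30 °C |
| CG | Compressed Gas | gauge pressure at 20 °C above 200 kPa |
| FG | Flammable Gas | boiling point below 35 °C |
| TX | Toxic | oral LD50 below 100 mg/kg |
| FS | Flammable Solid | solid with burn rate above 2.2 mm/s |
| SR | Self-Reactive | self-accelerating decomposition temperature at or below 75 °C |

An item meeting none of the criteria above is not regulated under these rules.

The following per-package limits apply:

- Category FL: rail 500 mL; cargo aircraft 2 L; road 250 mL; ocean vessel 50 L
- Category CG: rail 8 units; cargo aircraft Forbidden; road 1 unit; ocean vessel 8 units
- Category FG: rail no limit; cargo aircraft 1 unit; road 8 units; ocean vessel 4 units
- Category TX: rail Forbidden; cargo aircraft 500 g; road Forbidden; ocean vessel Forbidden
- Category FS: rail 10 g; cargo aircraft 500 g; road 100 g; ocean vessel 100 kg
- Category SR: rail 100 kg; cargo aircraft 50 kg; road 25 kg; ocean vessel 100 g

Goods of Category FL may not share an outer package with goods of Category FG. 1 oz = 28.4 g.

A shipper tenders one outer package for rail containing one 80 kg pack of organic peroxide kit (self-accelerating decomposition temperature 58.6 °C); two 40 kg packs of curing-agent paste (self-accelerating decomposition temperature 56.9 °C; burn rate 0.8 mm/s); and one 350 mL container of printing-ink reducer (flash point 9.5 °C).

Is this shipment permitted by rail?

With self-accelerating decomposition temperature 58.6 °C (≤ 75 °C), the organic peroxide kit falls in Category SR.
Curing-agent paste: self-accelerating decomposition temperature 56.9 °C ≤ 75 °C → Category SR (Self-Reactive).
The printing-ink reducer has flash point 9.5 °C, which is ≤ 30 °C, so it is Category FL (Flammable Liquid).
Category SR net quantity: 80 kg + (two 40 kg packs = 80 kg) = 160 kg.
160 kg > 100 kg (rail limit, Category SR) — over the limit.
Category FL quantity: 350 mL.
350 mL is within the rail limit of 500 mL for Category FL.
The segregation rule (Category FL with Category FG) does not apply to Category SR with Category FL.

No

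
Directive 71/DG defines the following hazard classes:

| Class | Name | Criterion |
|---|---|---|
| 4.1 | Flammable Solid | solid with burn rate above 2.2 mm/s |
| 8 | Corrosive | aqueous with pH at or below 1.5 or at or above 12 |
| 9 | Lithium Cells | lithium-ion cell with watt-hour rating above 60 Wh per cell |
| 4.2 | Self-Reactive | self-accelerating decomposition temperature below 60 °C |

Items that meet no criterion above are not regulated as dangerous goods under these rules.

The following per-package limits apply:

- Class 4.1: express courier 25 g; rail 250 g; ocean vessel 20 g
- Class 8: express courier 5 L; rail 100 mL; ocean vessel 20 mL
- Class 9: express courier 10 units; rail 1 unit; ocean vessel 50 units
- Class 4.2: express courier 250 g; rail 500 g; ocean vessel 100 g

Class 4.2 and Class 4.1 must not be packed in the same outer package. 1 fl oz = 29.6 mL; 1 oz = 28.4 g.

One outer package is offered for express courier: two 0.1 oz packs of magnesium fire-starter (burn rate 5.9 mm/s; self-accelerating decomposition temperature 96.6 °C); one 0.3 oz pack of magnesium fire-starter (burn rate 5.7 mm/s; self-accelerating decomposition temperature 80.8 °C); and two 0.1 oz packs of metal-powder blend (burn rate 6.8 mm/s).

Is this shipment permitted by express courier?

Yes

Burn rate 5.9 mm/s meets the Class 4.1 criterion (Flammable Solid), so the magnesium fire-starter is Class 4.1.
The magnesium fire-starter has burn rate 5.7 mm/s, which is > 2.2 mm/s, so it is Class 4.1 (Flammable Solid).
With burn rate 6.8 mm/s (> 2.2 mm/s), the metal-powder blend falls in Class 4.1.
Class 4.1 net quantity: (two 0.1 oz packs = 5.68 g) + (one 0.3 oz pack = 8.52 g) + (two 0.1 oz packs = 5.68 g) = 19.88 g.
19.88 g ≤ 25 g (express courier limit, Class 4.1) — within limit.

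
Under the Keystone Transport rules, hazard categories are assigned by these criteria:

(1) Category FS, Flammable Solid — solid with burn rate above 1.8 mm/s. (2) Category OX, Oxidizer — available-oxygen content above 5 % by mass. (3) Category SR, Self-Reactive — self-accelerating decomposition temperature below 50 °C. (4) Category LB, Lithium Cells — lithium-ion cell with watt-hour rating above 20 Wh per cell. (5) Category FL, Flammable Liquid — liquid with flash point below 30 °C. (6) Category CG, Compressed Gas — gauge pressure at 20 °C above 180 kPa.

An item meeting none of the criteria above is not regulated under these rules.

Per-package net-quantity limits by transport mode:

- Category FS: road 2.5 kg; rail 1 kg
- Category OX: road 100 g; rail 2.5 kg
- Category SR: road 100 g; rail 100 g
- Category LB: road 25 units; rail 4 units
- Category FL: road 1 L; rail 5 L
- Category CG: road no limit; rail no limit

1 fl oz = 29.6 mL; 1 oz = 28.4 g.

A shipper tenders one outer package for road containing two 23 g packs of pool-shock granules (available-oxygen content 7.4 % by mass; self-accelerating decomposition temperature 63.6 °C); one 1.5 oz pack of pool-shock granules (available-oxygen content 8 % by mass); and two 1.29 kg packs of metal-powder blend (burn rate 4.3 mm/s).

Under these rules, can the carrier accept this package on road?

No

With available-oxygen content 7.4 % by mass (> 5 % by mass), the pool-shock granules fall in Category OX.
Available-oxygen content 8 % by mass meets the Category OX criterion (Oxidizer), so the pool-shock granules are Category OX.
Burn rate 4.3 mm/s meets the Category FS criterion (Flammable Solid), so the metal-powder blend is Category FS.
Category FS quantity: two 1.29 kg packs = 2.58 kg.
2.58 kg > 2.5 kg (road limit, Category FS) — over the limit.
Category OX net quantity: (two 23 g packs = 46 g) + (one 1.5 oz pack = 42.6 g) = 88.6 g.
That is within the Category OX road limit of 100 g.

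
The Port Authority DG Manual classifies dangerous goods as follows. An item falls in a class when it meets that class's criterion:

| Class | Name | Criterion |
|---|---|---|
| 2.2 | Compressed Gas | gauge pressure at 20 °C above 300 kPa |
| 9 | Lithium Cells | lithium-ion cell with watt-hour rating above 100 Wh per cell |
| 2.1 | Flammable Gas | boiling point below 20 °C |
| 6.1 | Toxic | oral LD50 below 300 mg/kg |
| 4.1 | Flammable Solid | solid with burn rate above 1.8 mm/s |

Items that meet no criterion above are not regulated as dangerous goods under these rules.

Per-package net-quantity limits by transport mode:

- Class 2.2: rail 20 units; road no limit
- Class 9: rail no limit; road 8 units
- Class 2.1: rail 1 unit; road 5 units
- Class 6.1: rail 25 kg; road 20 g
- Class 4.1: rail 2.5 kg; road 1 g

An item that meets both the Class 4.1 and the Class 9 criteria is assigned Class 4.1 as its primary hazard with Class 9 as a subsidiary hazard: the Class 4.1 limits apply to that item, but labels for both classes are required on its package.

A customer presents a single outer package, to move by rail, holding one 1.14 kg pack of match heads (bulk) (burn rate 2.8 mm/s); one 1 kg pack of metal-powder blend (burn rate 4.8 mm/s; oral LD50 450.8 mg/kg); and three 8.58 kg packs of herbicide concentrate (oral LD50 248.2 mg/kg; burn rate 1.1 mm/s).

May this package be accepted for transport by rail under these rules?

The match heads (bulk) have burn rate 2.8 mm/s, which is > 1.8 mm/s, so they are Class 4.1 (Flammable Solid).
Metal-powder blend: burn rate 4.8 mm/s > 1.8 mm/s → Class 4.1 (Flammable Solid).
The herbicide concentrate has oral LD50 248.2 mg/kg, which is < 300 mg/kg, so it is Class 6.1 (Toxic).
Total Class 4.1: 1.14 kg + 1 kg = 2.14 kg.
2.14 kg is within the rail limit of 2.5 kg for Class 4.1.
Class 6.1 quantity: three 8.58 kg packs = 25.74 kg.
25.74 kg > 25 kg (rail limit, Class 6.1) — over the limit.

No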